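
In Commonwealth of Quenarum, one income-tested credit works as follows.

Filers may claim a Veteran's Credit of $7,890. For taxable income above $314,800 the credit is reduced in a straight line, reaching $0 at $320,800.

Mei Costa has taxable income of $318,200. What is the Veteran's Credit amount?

Veteran's Credit: $318,200 is $3,400 into a $6,000 phase-out range, leaving 2,600/6,000 of the credit: $7,890 × 2,600/6,000 = $3,419.

$3,419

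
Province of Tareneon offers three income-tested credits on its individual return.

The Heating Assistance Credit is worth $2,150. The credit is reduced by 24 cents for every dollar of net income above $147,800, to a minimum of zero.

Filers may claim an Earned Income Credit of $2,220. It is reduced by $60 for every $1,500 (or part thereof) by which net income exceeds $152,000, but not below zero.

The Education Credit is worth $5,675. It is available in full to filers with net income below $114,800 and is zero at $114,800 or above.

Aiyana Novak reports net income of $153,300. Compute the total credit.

$2,990

Heating Assistance Credit: 24% of the $5,500 excess over $147,800 is $1,320; credit = $2,150 − $1,320 = $830.
Earned Income Credit: income exceeds $152,000 by $1,300, which is 1 full-or-partial $1,500 increment; reduction = 1 × $60 = $60, leaving $2,160.
Education Credit: $153,300 meets or exceeds the $114,800 cutoff, so the credit is $0.
Total: $830 + $2,160 + $0 = $2,990.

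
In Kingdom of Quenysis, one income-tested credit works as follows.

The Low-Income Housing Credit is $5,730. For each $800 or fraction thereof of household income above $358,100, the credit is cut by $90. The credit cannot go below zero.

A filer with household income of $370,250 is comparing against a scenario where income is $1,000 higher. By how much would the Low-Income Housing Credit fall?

At $370,250 — income exceeds $358,100 by $12,150, which is 16 full-or-partial $800 increments; reduction = 16 × $90 = $1,440, leaving $4,290.
At $371,250 — income exceeds $358,100 by $13,150, which is 17 full-or-partial $800 increments; reduction = 17 × $90 = $1,530, leaving $4,200.
Lost: $4,290 − $4,200 = $90.

$90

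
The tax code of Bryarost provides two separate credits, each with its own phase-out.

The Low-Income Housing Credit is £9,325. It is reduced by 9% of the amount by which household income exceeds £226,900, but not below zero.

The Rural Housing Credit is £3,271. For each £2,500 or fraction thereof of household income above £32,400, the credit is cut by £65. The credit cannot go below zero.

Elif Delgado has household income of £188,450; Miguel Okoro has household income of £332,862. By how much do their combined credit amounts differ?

£9,325

Elif (£188,450): Low-Income Housing Credit: £188,450 is at or below the £226,900 threshold, so the full £9,325 applies. Rural Housing Credit: income exceeds £32,400 by £156,050 → 63 increments × £65 = £4,095 ≥ base, so the credit is £0. total £9,325 + £0 = £9,325
Miguel (£332,862): Low-Income Housing Credit: 9% of the £105,962 excess over £226,900 is £9,536.58 ≥ base, so the credit is £0. Rural Housing Credit: income exceeds £32,400 by £300,462 → 121 increments × £65 = £7,865 ≥ base, so the credit is £0. total £0 + £0 = £0
Difference: |£9,325 − £0| = £9,325.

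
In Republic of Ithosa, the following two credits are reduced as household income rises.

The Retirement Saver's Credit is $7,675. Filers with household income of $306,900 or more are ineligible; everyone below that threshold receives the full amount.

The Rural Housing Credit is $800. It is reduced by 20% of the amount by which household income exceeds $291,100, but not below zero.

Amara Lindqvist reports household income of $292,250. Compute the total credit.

$8,245

Retirement Saver's Credit: $292,250 is below the $306,900 cutoff, so the full $7,675 applies.
Rural Housing Credit: 20% of the $1,150 excess over $291,100 is $230; credit = $800 − $230 = $570.
Total: $7,675 + $570 = $8,245.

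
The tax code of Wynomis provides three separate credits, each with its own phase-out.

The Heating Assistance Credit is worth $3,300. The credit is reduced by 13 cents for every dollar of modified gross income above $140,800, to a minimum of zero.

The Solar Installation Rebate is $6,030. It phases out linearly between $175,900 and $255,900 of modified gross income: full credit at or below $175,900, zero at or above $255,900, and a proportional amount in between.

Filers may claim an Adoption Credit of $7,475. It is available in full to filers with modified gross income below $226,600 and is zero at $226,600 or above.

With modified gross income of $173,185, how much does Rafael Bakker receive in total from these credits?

$13,505

Heating Assistance Credit: 13% of the $32,385 excess over $140,800 is $4,210.05 ≥ base, so the credit is $0.
Solar Installation Rebate: $173,185 is at or below the $175,900 threshold, so the full $6,030 applies.
Adoption Credit: $173,185 is below the $226,600 cutoff, so the full $7,475 applies.
Total: $0 + $6,030 + $7,475 = $13,505.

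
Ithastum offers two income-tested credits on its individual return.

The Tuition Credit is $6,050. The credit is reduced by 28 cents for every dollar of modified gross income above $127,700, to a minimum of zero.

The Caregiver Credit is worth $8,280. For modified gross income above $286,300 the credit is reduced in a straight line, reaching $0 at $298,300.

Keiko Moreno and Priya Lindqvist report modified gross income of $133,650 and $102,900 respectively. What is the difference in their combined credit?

Keiko ($133,650): Tuition Credit: 28% of the $5,950 excess over $127,700 is $1,666; credit = $6,050 − $1,666 = $4,384. Caregiver Credit: $133,650 is at or below the $286,300 threshold, so the full $8,280 applies. total $4,384 + $8,280 = $12,664
Priya ($102,900): Tuition Credit: $102,900 is at or below the $127,700 threshold, so the full $6,050 applies. Caregiver Credit: $102,900 is at or below the $286,300 threshold, so the full $8,280 applies. total $6,050 + $8,280 = $14,330
Difference: |$12,664 − $14,330| = $1,666.

$1,666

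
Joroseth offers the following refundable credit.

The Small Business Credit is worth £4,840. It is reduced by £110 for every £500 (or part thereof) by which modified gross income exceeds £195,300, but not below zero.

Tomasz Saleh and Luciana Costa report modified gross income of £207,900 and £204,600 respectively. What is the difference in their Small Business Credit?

Tomasz (£207,900): Small Business Credit: income exceeds £195,300 by £12,600, which is 26 full-or-partial £500 increments; reduction = 26 × £110 = £2,860, leaving £1,980.
Luciana (£204,600): Small Business Credit: income exceeds £195,300 by £9,300, which is 19 full-or-partial £500 increments; reduction = 19 × £110 = £2,090, leaving £2,750.
Difference: |£1,980 − £2,750| = £770.

£770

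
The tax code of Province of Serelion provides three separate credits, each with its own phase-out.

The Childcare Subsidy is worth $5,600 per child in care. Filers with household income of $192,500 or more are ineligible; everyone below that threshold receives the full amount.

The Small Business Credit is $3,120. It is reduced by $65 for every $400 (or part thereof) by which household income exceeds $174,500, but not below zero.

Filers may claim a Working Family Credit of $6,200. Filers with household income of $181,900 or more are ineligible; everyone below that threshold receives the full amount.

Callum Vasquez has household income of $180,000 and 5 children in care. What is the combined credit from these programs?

Childcare Subsidy: base = 5 × $5,600 = $28,000. $180,000 is below the $192,500 cutoff, so the full $28,000 applies.
Small Business Credit: income exceeds $174,500 by $5,500, which is 14 full-or-partial $400 increments; reduction = 14 × $65 = $910, leaving $2,210.
Working Family Credit: $180,000 is below the $181,900 cutoff, so the full $6,200 applies.
Total: $28,000 + $2,210 + $6,200 = $36,410.

$36,410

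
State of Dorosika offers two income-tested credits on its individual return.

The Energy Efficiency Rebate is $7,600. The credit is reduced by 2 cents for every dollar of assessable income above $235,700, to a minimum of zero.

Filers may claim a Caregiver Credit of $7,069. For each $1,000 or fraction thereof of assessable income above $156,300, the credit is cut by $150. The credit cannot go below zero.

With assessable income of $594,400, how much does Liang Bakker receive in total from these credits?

Energy Efficiency Rebate: 2% of the $358,700 excess over $235,700 is $7,174; credit = $7,600 − $7,174 = $426.
Caregiver Credit: income exceeds $156,300 by $438,100 → 439 increments × $150 = $65,850 ≥ base, so the credit is $0.
Total: $426 + $0 = $426.

$426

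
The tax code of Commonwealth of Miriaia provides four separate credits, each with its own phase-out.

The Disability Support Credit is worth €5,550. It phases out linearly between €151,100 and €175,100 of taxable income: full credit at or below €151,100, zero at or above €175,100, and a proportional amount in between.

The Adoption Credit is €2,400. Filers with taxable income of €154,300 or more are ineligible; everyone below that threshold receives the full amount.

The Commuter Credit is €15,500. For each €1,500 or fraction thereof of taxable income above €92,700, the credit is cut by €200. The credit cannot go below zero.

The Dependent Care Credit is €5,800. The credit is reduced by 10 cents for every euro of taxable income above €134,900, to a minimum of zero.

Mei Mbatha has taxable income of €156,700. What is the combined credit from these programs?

Disability Support Credit: €156,700 is €5,600 into a €24,000 phase-out range, leaving 18,400/24,000 of the credit: €5,550 × 18,400/24,000 = €4,255.
Adoption Credit: €156,700 meets or exceeds the €154,300 cutoff, so the credit is €0.
Commuter Credit: income exceeds €92,700 by €64,000, which is 43 full-or-partial €1,500 increments; reduction = 43 × €200 = €8,600, leaving €6,900.
Dependent Care Credit: 10% of the €21,800 excess over €134,900 is €2,180; credit = €5,800 − €2,180 = €3,620.
Total: €4,255 + €0 + €6,900 + €3,620 = €14,775.

€14,775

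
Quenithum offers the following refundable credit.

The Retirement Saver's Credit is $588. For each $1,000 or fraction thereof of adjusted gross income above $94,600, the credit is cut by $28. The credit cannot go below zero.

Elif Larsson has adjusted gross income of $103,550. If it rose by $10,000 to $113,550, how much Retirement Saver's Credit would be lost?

At $103,550 — income exceeds $94,600 by $8,950, which is 9 full-or-partial $1,000 increments; reduction = 9 × $28 = $252, leaving $336.
At $113,550 — income exceeds $94,600 by $18,950, which is 19 full-or-partial $1,000 increments; reduction = 19 × $28 = $532, leaving $56.
Lost: $336 − $56 = $280.

$280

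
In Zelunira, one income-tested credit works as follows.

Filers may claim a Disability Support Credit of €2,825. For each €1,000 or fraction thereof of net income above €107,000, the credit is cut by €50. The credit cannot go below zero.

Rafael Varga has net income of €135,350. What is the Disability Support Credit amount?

€1,375

Disability Support Credit: income exceeds €107,000 by €28,350, which is 29 full-or-partial €1,000 increments; reduction = 29 × €50 = €1,450, leaving €1,375.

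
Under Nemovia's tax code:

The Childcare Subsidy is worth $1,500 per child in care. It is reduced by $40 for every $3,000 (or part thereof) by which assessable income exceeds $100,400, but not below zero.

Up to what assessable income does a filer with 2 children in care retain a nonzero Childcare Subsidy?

$322,400

Full credit = 2 × $1,500 = $3,000.
After 74 increments the reduction is 74 × $40 = $2,960, leaving $40; one more increment wipes it out. Increment 74 ends at excess 74 × $3,000 = $222,000, so the highest qualifying income is $100,400 + $222,000 = $322,400.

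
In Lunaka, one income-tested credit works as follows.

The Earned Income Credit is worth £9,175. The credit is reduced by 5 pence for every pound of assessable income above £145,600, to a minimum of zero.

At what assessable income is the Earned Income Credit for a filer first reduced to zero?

£329,100

The credit falls by 5% of each pound above £145,600, so it reaches zero when the excess is £9,175 / 5% = £183,500: income = £145,600 + £183,500 = £329,100.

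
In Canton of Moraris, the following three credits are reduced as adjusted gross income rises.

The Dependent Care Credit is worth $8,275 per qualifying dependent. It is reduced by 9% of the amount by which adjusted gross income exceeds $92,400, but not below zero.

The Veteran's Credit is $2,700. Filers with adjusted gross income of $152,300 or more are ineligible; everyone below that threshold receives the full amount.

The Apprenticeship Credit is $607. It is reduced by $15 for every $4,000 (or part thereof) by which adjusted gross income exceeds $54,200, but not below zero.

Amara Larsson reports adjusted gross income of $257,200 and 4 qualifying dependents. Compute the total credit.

$18,268

Dependent Care Credit: base = 4 × $8,275 = $33,100. 9% of the $164,800 excess over $92,400 is $14,832; credit = $33,100 − $14,832 = $18,268.
Veteran's Credit: $257,200 meets or exceeds the $152,300 cutoff, so the credit is $0.
Apprenticeship Credit: income exceeds $54,200 by $203,000 → 51 increments × $15 = $765 ≥ base, so the credit is $0.
Total: $18,268 + $0 + $0 = $18,268.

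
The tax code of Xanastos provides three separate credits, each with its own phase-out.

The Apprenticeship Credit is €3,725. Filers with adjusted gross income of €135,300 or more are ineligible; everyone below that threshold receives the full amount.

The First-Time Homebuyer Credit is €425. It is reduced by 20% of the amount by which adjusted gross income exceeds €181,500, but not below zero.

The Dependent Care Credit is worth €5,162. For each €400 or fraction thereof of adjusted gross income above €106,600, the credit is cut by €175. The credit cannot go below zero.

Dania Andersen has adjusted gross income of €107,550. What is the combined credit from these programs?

Apprenticeship Credit: €107,550 is below the €135,300 cutoff, so the full €3,725 applies.
First-Time Homebuyer Credit: €107,550 is at or below the €181,500 threshold, so the full €425 applies.
Dependent Care Credit: income exceeds €106,600 by €950, which is 3 full-or-partial €400 increments; reduction = 3 × €175 = €525, leaving €4,637.
Total: €3,725 + €425 + €4,637 = €8,787.

€8,787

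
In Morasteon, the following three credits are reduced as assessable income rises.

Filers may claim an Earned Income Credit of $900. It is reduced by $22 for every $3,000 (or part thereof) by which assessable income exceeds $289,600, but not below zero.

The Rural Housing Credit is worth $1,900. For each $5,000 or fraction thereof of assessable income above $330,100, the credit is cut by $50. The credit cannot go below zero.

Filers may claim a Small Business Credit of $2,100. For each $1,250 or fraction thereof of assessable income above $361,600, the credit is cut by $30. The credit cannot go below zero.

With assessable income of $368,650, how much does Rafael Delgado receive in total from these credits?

$3,726

Earned Income Credit: income exceeds $289,600 by $79,050, which is 27 full-or-partial $3,000 increments; reduction = 27 × $22 = $594, leaving $306.
Rural Housing Credit: income exceeds $330,100 by $38,550, which is 8 full-or-partial $5,000 increments; reduction = 8 × $50 = $400, leaving $1,500.
Small Business Credit: income exceeds $361,600 by $7,050, which is 6 full-or-partial $1,250 increments; reduction = 6 × $30 = $180, leaving $1,920.
Total: $306 + $1,500 + $1,920 = $3,726.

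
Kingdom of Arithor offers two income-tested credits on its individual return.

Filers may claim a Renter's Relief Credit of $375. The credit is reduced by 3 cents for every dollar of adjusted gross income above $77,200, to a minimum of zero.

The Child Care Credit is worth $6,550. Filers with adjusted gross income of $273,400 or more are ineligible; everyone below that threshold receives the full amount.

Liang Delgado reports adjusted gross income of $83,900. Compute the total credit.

$6,724

Renter's Relief Credit: 3% of the $6,700 excess over $77,200 is $201; credit = $375 − $201 = $174.
Child Care Credit: $83,900 is below the $273,400 cutoff, so the full $6,550 applies.
Total: $174 + $6,550 = $6,724.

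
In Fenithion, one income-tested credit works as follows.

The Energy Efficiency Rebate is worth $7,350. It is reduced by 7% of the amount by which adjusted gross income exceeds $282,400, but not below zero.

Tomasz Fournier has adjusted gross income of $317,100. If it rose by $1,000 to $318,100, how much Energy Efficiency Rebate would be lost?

$70

At $317,100 — 7% of the $34,700 excess over $282,400 is $2,429; credit = $7,350 − $2,429 = $4,921.
At $318,100 — 7% of the $35,700 excess over $282,400 is $2,499; credit = $7,350 − $2,499 = $4,851.
Lost: $4,921 − $4,851 = $70.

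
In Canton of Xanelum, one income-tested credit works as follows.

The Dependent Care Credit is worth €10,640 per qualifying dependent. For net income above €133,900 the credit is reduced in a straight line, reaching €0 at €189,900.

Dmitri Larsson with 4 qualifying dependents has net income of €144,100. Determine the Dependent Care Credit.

Dependent Care Credit: base = 4 × €10,640 = €42,560. €144,100 is €10,200 into a €56,000 phase-out range, leaving 45,800/56,000 of the credit: €42,560 × 45,800/56,000 = €34,808.

€34,808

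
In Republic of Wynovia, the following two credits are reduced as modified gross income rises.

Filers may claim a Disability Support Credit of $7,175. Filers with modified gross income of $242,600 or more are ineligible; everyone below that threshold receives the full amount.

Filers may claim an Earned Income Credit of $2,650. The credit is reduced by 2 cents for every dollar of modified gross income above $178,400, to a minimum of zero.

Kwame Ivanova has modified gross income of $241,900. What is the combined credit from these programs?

Disability Support Credit: $241,900 is below the $242,600 cutoff, so the full $7,175 applies.
Earned Income Credit: 2% of the $63,500 excess over $178,400 is $1,270; credit = $2,650 − $1,270 = $1,380.
Total: $7,175 + $1,380 = $8,555.

$8,555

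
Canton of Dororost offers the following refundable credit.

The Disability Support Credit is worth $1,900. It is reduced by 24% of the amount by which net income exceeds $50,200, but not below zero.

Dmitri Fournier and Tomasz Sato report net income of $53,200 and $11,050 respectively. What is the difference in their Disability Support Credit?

$720

Dmitri ($53,200): Disability Support Credit: 24% of the $3,000 excess over $50,200 is $720; credit = $1,900 − $720 = $1,180.
Tomasz ($11,050): Disability Support Credit: $11,050 is at or below the $50,200 threshold, so the full $1,900 applies.
Difference: |$1,180 − $1,900| = $720.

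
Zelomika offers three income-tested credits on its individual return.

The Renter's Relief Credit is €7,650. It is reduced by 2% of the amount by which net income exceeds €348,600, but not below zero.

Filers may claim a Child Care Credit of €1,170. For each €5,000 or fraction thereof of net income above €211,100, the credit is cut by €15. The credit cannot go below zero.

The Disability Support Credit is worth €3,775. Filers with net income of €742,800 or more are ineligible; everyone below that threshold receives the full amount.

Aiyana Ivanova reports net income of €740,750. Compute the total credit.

Renter's Relief Credit: 2% of the €392,150 excess over €348,600 is €7,843 ≥ base, so the credit is €0.
Child Care Credit: income exceeds €211,100 by €529,650 → 106 increments × €15 = €1,590 ≥ base, so the credit is €0.
Disability Support Credit: €740,750 is below the €742,800 cutoff, so the full €3,775 applies.
Total: €0 + €0 + €3,775 = €3,775.

€3,775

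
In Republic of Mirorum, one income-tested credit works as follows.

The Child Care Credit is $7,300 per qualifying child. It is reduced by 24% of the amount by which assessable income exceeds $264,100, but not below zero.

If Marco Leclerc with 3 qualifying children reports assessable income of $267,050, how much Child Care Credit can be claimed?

Child Care Credit: base = 3 × $7,300 = $21,900. 24% of the $2,950 excess over $264,100 is $708; credit = $21,900 − $708 = $21,192.

$21,192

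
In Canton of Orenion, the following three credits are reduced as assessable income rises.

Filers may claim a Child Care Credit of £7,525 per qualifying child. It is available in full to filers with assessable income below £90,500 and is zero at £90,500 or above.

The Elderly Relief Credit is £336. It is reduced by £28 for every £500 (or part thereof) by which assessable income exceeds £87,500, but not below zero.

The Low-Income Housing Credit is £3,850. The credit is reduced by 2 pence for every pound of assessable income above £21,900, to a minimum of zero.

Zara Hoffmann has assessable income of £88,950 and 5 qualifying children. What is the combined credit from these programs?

£40,386

Child Care Credit: base = 5 × £7,525 = £37,625. £88,950 is below the £90,500 cutoff, so the full £37,625 applies.
Elderly Relief Credit: income exceeds £87,500 by £1,450, which is 3 full-or-partial £500 increments; reduction = 3 × £28 = £84, leaving £252.
Low-Income Housing Credit: 2% of the £67,050 excess over £21,900 is £1,341; credit = £3,850 − £1,341 = £2,509.
Total: £37,625 + £252 + £2,509 = £40,386.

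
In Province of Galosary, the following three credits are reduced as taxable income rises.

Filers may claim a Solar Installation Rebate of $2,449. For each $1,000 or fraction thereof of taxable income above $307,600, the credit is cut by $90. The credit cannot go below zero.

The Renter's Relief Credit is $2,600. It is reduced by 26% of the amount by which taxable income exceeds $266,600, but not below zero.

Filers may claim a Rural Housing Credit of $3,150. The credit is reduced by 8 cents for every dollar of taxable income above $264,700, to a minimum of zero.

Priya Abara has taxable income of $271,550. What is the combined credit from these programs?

$6,364

Solar Installation Rebate: $271,550 is at or below the $307,600 threshold, so the full $2,449 applies.
Renter's Relief Credit: 26% of the $4,950 excess over $266,600 is $1,287; credit = $2,600 − $1,287 = $1,313.
Rural Housing Credit: 8% of the $6,850 excess over $264,700 is $548; credit = $3,150 − $548 = $2,602.
Total: $2,449 + $1,313 + $2,602 = $6,364.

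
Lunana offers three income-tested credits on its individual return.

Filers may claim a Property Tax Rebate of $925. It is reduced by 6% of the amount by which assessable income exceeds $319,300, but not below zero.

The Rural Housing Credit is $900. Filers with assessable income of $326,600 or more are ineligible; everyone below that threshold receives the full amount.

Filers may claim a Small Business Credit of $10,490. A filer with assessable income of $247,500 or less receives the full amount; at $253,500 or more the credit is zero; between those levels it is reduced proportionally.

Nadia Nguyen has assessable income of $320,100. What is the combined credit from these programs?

$1,777

Property Tax Rebate: 6% of the $800 excess over $319,300 is $48; credit = $925 − $48 = $877.
Rural Housing Credit: $320,100 is below the $326,600 cutoff, so the full $900 applies.
Small Business Credit: $320,100 is at or above $253,500, so the credit is $0.
Total: $877 + $900 + $0 = $1,777.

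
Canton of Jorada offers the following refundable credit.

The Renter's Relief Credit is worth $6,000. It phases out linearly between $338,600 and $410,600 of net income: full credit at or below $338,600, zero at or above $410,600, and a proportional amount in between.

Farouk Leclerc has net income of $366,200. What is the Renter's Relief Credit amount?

$3,700

Renter's Relief Credit: $366,200 is $27,600 into a $72,000 phase-out range, leaving 44,400/72,000 of the credit: $6,000 × 44,400/72,000 = $3,700.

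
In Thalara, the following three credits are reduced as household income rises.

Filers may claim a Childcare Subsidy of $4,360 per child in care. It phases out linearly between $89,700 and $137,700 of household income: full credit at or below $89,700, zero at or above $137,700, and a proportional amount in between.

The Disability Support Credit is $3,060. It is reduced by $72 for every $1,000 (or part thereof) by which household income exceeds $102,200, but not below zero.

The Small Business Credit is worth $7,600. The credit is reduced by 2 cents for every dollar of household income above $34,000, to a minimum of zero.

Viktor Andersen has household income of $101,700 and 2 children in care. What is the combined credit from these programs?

$15,846

Childcare Subsidy: base = 2 × $4,360 = $8,720. $101,700 is $12,000 into a $48,000 phase-out range, leaving 36,000/48,000 of the credit: $8,720 × 36,000/48,000 = $6,540.
Disability Support Credit: $101,700 is at or below the $102,200 threshold, so the full $3,060 applies.
Small Business Credit: 2% of the $67,700 excess over $34,000 is $1,354; credit = $7,600 − $1,354 = $6,246.
Total: $6,540 + $3,060 + $6,246 = $15,846.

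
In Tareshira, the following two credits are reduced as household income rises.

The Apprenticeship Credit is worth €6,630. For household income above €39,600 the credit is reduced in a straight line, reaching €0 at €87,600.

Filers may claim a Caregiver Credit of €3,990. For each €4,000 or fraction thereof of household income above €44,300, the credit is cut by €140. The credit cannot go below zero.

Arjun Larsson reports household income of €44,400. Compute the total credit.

€9,817

Apprenticeship Credit: €44,400 is €4,800 into a €48,000 phase-out range, leaving 43,200/48,000 of the credit: €6,630 × 43,200/48,000 = €5,967.
Caregiver Credit: income exceeds €44,300 by €100, which is 1 full-or-partial €4,000 increment; reduction = 1 × €140 = €140, leaving €3,850.
Total: €5,967 + €3,850 = €9,817.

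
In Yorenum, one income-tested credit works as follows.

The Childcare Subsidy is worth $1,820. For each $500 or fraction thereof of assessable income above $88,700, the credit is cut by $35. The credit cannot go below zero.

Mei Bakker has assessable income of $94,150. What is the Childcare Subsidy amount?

$1,435

Childcare Subsidy: income exceeds $88,700 by $5,450, which is 11 full-or-partial $500 increments; reduction = 11 × $35 = $385, leaving $1,435.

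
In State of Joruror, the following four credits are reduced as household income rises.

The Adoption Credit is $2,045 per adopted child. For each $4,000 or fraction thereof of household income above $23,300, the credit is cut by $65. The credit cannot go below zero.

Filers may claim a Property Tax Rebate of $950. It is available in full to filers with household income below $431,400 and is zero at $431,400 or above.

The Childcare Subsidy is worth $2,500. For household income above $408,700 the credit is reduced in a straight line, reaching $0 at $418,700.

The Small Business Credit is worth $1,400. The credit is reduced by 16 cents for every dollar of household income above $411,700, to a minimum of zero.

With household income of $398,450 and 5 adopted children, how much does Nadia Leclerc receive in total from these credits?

Adoption Credit: base = 5 × $2,045 = $10,225. income exceeds $23,300 by $375,150, which is 94 full-or-partial $4,000 increments; reduction = 94 × $65 = $6,110, leaving $4,115.
Property Tax Rebate: $398,450 is below the $431,400 cutoff, so the full $950 applies.
Childcare Subsidy: $398,450 is at or below the $408,700 threshold, so the full $2,500 applies.
Small Business Credit: $398,450 is at or below the $411,700 threshold, so the full $1,400 applies.
Total: $4,115 + $950 + $2,500 + $1,400 = $8,965.

$8,965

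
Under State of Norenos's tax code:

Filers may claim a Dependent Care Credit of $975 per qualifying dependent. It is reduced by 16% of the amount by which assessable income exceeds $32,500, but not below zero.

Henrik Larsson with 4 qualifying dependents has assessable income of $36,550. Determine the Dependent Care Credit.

Dependent Care Credit: base = 4 × $975 = $3,900. 16% of the $4,050 excess over $32,500 is $648; credit = $3,900 − $648 = $3,252.

$3,252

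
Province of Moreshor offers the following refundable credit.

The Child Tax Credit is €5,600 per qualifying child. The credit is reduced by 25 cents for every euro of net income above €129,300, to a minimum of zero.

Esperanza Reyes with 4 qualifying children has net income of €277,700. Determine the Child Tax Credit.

Child Tax Credit: base = 4 × €5,600 = €22,400. 25% of the €148,400 excess over €129,300 is €37,100 ≥ base, so the credit is €0.

€0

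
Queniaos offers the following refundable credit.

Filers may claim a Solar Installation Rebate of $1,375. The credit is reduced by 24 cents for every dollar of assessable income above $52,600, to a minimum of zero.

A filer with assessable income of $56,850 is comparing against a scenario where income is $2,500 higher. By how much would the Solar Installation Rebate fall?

At $56,850 — 24% of the $4,250 excess over $52,600 is $1,020; credit = $1,375 − $1,020 = $355.
At $59,350 — 24% of the $6,750 excess over $52,600 is $1,620 ≥ base, so the credit is $0.
Lost: $355 − $0 = $355.

$355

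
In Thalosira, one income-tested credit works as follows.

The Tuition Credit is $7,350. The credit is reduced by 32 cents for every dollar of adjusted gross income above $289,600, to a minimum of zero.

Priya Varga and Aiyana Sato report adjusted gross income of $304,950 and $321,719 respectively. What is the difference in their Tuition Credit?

$2,438

Priya ($304,950): Tuition Credit: 32% of the $15,350 excess over $289,600 is $4,912; credit = $7,350 − $4,912 = $2,438.
Aiyana ($321,719): Tuition Credit: 32% of the $32,119 excess over $289,600 is $10,278.08 ≥ base, so the credit is $0.
Difference: |$2,438 − $0| = $2,438.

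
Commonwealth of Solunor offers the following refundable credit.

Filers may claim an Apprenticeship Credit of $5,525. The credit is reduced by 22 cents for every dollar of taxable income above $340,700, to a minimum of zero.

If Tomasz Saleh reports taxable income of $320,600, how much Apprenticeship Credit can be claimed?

$5,525

Apprenticeship Credit: $320,600 is at or below the $340,700 threshold, so the full $5,525 applies.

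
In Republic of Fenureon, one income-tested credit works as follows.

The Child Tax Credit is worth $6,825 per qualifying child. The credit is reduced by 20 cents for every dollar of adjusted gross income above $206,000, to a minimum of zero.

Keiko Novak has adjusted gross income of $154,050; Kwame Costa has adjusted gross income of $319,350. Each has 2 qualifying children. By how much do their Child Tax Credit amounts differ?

Keiko ($154,050): Child Tax Credit: base = 2 × $6,825 = $13,650. $154,050 is at or below the $206,000 threshold, so the full $13,650 applies.
Kwame ($319,350): Child Tax Credit: base = 2 × $6,825 = $13,650. 20% of the $113,350 excess over $206,000 is $22,670 ≥ base, so the credit is $0.
Difference: |$13,650 − $0| = $13,650.

$13,650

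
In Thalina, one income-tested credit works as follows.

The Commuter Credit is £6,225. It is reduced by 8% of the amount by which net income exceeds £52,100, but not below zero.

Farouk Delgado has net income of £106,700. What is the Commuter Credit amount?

Commuter Credit: 8% of the £54,600 excess over £52,100 is £4,368; credit = £6,225 − £4,368 = £1,857.

£1,857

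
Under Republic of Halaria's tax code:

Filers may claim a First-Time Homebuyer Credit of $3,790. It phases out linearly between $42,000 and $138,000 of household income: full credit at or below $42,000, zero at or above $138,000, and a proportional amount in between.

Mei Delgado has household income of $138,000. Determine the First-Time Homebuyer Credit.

First-Time Homebuyer Credit: $138,000 is at or above $138,000, so the credit is $0.

$0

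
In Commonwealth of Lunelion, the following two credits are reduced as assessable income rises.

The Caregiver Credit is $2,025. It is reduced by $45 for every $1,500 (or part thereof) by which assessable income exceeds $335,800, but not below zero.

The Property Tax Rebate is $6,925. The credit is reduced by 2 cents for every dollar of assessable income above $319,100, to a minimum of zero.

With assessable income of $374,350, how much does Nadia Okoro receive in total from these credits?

Caregiver Credit: income exceeds $335,800 by $38,550, which is 26 full-or-partial $1,500 increments; reduction = 26 × $45 = $1,170, leaving $855.
Property Tax Rebate: 2% of the $55,250 excess over $319,100 is $1,105; credit = $6,925 − $1,105 = $5,820.
Total: $855 + $5,820 = $6,675.

$6,675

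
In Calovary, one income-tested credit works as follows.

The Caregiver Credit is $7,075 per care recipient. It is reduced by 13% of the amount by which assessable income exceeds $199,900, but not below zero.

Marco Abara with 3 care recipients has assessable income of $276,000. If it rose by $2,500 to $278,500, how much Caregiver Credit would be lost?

At $276,000 — base = 3 × $7,075 = $21,225. 13% of the $76,100 excess over $199,900 is $9,893; credit = $21,225 − $9,893 = $11,332.
At $278,500 — base = 3 × $7,075 = $21,225. 13% of the $78,600 excess over $199,900 is $10,218; credit = $21,225 − $10,218 = $11,007.
Lost: $11,332 − $11,007 = $325.

$325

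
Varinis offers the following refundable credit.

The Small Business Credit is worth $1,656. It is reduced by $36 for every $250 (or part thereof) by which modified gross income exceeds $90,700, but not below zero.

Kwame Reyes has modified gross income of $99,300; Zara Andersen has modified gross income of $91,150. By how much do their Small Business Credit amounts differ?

$1,188

Kwame ($99,300): Small Business Credit: income exceeds $90,700 by $8,600, which is 35 full-or-partial $250 increments; reduction = 35 × $36 = $1,260, leaving $396.
Zara ($91,150): Small Business Credit: income exceeds $90,700 by $450, which is 2 full-or-partial $250 increments; reduction = 2 × $36 = $72, leaving $1,584.
Difference: |$396 − $1,584| = $1,188.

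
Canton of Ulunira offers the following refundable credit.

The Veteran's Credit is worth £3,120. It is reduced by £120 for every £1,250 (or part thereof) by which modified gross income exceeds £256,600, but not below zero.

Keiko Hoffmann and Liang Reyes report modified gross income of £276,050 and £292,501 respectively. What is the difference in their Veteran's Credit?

£1,200

Keiko (£276,050): Veteran's Credit: income exceeds £256,600 by £19,450, which is 16 full-or-partial £1,250 increments; reduction = 16 × £120 = £1,920, leaving £1,200.
Liang (£292,501): Veteran's Credit: income exceeds £256,600 by £35,901 → 29 increments × £120 = £3,480 ≥ base, so the credit is £0.
Difference: |£1,200 − £0| = £1,200.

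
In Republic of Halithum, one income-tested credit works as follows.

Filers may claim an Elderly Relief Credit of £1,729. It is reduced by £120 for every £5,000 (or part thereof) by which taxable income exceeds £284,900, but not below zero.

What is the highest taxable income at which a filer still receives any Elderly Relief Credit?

£354,900

After 14 increments the reduction is 14 × £120 = £1,680, leaving £49; one more increment wipes it out. Increment 14 ends at excess 14 × £5,000 = £70,000, so the highest qualifying income is £284,900 + £70,000 = £354,900.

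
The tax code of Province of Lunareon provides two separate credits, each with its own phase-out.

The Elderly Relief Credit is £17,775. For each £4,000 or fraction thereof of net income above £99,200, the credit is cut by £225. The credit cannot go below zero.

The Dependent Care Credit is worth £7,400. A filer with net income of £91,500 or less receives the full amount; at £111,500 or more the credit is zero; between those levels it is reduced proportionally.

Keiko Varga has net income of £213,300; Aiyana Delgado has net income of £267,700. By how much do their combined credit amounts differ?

Keiko (£213,300): Elderly Relief Credit: income exceeds £99,200 by £114,100, which is 29 full-or-partial £4,000 increments; reduction = 29 × £225 = £6,525, leaving £11,250. Dependent Care Credit: £213,300 is at or above £111,500, so the credit is £0. total £11,250 + £0 = £11,250
Aiyana (£267,700): Elderly Relief Credit: income exceeds £99,200 by £168,500, which is 43 full-or-partial £4,000 increments; reduction = 43 × £225 = £9,675, leaving £8,100. Dependent Care Credit: £267,700 is at or above £111,500, so the credit is £0. total £8,100 + £0 = £8,100
Difference: |£11,250 − £8,100| = £3,150.

£3,150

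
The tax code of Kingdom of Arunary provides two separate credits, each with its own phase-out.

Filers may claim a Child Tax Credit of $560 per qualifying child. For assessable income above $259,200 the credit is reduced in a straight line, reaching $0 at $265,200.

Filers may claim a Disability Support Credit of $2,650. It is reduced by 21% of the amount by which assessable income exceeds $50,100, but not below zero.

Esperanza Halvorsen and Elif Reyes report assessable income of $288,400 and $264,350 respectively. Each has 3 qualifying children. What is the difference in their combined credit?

$238

Esperanza ($288,400): Child Tax Credit: base = 3 × $560 = $1,680. $288,400 is at or above $265,200, so the credit is $0. Disability Support Credit: 21% of the $238,300 excess over $50,100 is $50,043 ≥ base, so the credit is $0. total $0 + $0 = $0
Elif ($264,350): Child Tax Credit: base = 3 × $560 = $1,680. $264,350 is $5,150 into a $6,000 phase-out range, leaving 850/6,000 of the credit: $1,680 × 850/6,000 = $238. Disability Support Credit: 21% of the $214,250 excess over $50,100 is $44,992.50 ≥ base, so the credit is $0. total $238 + $0 = $238
Difference: |$0 − $238| = $238.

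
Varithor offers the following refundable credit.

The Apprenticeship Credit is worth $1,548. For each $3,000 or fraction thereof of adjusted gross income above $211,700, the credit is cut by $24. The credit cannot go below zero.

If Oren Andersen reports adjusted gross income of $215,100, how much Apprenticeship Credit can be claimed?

Apprenticeship Credit: income exceeds $211,700 by $3,400, which is 2 full-or-partial $3,000 increments; reduction = 2 × $24 = $48, leaving $1,500.

$1,500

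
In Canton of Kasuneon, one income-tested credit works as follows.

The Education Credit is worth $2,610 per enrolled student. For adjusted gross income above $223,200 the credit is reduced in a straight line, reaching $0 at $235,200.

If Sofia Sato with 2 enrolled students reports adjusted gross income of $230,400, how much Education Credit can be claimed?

$2,088

Education Credit: base = 2 × $2,610 = $5,220. $230,400 is $7,200 into a $12,000 phase-out range, leaving 4,800/12,000 of the credit: $5,220 × 4,800/12,000 = $2,088.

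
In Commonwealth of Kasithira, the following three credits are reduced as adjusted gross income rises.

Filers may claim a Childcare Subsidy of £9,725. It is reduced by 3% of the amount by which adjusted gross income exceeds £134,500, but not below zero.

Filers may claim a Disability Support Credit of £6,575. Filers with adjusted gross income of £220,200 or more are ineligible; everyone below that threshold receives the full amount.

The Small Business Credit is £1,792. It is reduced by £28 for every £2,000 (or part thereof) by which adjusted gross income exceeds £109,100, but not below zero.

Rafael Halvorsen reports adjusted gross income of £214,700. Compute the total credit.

£14,202

Childcare Subsidy: 3% of the £80,200 excess over £134,500 is £2,406; credit = £9,725 − £2,406 = £7,319.
Disability Support Credit: £214,700 is below the £220,200 cutoff, so the full £6,575 applies.
Small Business Credit: income exceeds £109,100 by £105,600, which is 53 full-or-partial £2,000 increments; reduction = 53 × £28 = £1,484, leaving £308.
Total: £7,319 + £6,575 + £308 = £14,202.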